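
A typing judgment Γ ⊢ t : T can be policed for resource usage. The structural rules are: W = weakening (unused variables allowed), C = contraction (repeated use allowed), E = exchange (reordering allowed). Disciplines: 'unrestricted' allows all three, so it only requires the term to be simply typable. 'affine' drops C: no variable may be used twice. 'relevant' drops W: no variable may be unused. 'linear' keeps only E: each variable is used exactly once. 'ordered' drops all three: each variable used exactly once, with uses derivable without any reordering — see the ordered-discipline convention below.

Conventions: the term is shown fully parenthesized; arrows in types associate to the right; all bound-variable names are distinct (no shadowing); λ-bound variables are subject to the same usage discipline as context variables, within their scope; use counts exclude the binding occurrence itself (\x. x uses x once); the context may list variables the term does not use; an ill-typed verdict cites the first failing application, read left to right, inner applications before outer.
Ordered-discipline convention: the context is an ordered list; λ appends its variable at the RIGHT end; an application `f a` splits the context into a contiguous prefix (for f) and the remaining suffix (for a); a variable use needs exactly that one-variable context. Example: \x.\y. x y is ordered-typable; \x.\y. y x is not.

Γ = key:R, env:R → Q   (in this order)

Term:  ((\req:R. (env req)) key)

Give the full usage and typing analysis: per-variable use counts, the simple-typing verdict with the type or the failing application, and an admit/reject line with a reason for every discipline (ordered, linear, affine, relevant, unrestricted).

variable uses: key: 1; env: 1; req (bound): 1
left-to-right use order: env, req, key
typing: ✓ — Q
ordered: ✗, no ordered split (uses run env, req, key)
linear: ✓, each of key, env, req used exactly once
affine: ✓, no duplicate uses among key, env, req
relevant: ✓, key, env, req: all used, weakening unneeded
unrestricted: ✓, typability at Q is all that's needed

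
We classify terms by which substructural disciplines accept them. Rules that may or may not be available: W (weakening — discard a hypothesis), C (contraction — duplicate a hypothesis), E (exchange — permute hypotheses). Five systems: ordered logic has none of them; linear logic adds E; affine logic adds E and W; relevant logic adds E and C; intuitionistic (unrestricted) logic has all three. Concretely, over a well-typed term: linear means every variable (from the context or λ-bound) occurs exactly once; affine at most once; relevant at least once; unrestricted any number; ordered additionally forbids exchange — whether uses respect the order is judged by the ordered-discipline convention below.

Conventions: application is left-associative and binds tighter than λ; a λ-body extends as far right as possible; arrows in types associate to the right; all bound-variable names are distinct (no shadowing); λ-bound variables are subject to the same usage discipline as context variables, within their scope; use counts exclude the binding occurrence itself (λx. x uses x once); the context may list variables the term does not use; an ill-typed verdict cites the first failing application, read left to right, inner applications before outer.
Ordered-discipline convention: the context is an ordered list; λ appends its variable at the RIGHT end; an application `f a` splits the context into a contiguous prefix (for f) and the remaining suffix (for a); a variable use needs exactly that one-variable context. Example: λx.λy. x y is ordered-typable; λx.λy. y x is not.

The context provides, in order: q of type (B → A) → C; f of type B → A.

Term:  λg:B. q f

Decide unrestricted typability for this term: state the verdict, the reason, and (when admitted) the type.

yes — type-checks (B → C) and nothing is barred; term : B → C
variable uses: q=1; f=1; g (λ-bound)=0
uses in reading order: q, f
typing: well-typed — term : B → C
all disciplines: ordered ✗ · linear ✗ · affine ✓ · relevant ✗ · unrestricted ✓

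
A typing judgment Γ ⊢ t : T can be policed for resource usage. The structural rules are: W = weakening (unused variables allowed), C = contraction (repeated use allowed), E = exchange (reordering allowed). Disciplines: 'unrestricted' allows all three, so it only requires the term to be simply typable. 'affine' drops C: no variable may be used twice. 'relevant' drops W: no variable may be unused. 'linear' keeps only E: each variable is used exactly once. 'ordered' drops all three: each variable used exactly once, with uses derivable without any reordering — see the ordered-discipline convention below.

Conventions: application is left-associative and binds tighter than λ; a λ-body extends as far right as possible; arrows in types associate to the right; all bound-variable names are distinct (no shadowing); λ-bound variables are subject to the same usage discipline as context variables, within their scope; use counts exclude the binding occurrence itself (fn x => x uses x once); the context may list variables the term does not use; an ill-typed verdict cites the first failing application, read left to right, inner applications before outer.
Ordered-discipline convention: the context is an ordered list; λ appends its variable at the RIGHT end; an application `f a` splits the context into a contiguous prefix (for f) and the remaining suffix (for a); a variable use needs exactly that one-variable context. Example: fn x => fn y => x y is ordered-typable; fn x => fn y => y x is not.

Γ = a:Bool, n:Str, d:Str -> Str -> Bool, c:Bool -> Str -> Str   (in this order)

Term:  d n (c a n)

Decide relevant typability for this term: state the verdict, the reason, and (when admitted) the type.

yes — every one of a, n, d, c appears; term : Bool
variable uses: a: 1×, n: 2×, d: 1×, c: 1×
order of uses: d, n, c, a, n
typing: the term checks, with type Bool
summary: ordered ✗ · linear ✗ · affine ✗ · relevant ✓ · unrestricted ✓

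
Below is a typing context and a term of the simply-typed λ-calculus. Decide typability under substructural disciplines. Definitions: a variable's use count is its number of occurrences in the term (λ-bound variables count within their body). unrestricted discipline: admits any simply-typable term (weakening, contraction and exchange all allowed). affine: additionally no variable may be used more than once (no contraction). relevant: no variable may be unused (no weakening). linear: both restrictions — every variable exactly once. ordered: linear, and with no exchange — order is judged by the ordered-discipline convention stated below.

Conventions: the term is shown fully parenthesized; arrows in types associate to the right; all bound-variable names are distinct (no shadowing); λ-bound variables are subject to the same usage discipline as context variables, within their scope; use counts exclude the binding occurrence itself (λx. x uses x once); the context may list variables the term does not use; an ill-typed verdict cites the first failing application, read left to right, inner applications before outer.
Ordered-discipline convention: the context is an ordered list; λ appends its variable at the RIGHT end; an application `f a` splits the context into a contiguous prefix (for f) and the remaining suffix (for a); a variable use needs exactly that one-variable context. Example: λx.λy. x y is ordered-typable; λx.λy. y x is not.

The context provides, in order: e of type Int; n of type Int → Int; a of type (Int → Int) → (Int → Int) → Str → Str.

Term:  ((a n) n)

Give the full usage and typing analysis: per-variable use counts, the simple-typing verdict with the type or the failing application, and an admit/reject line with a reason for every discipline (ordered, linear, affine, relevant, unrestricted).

use counts: e ×0; n ×2; a ×1
order of uses: a, n, n
typing: well-typed at Str → Str
ordered: ✗, needs contraction — n ×2; unused: e — weakening required
linear: ✗, needs contraction — n ×2; unused: e — weakening required
affine: ✗, needs contraction — n ×2
relevant: ✗, unused: e — weakening required
unrestricted: ✓, simply typable at Str → Str; W, C, E all held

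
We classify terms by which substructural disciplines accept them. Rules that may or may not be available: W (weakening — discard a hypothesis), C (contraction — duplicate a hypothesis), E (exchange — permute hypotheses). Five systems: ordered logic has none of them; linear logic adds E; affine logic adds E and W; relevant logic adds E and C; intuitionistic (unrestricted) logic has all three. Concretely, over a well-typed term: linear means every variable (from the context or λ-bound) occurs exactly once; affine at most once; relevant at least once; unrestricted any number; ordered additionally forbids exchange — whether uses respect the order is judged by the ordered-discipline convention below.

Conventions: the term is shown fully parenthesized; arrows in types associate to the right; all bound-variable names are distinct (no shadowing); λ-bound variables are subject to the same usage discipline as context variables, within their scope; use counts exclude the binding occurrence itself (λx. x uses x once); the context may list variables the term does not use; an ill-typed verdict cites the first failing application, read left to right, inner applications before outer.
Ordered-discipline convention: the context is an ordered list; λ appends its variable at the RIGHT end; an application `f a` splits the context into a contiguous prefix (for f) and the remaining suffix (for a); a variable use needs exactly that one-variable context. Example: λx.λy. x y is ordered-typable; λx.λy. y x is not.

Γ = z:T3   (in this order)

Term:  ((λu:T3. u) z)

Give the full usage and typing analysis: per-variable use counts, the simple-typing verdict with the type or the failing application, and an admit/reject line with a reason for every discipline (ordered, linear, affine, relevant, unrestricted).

variable uses: z: 1×, u (bound): 1×
uses in reading order: u, z
typing: ✓ — T3
ordered ✓ (one use each (z, u); ordered split holds)
linear ✓ (single use per variable (z, u))
affine ✓ (z, u: no repeats, contraction unneeded)
relevant ✓ (at least one use each (z, u))
unrestricted ✓ (well-typed at T3; no restrictions here)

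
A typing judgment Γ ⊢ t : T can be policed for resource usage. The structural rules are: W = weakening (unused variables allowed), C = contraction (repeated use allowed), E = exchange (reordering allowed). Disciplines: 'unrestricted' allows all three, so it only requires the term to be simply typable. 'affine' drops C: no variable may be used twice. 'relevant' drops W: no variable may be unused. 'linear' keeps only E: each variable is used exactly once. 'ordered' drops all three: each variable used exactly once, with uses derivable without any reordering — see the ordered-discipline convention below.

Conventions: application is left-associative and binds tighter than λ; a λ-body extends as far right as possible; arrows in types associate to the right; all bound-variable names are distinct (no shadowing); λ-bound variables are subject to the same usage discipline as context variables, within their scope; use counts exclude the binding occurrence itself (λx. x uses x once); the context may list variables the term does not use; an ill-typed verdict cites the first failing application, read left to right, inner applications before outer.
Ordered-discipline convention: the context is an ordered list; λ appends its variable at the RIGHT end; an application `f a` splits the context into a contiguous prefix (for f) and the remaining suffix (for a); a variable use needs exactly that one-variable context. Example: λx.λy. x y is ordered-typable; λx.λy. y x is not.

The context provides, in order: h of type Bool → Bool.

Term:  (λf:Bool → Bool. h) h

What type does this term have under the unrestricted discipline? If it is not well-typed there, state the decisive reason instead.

term : Bool → Bool
variable uses: h ×2, f (λ-bound) ×0
uses in reading order: h, h
typing: well-typed — term : Bool → Bool
summary: ordered ✗, linear ✗, affine ✗, relevant ✗, unrestricted ✓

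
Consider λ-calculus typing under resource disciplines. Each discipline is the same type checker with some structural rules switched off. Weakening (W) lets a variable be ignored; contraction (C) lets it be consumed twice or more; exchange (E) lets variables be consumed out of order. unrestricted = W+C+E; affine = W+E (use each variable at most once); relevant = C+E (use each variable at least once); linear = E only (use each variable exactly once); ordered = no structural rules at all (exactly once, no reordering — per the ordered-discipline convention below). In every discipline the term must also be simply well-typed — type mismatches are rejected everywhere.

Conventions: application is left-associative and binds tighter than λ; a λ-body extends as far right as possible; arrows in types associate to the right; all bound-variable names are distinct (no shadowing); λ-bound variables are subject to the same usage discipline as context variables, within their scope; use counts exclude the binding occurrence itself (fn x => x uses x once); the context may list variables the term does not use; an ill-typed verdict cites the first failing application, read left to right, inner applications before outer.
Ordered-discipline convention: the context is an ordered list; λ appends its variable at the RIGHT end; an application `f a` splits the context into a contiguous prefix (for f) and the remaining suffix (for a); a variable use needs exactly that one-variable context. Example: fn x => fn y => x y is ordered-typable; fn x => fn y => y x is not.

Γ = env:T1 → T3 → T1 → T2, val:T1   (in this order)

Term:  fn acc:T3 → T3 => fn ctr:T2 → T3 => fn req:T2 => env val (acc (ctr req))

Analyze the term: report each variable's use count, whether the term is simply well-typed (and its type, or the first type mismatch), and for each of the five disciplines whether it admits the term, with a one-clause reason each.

use counts: env=1; val=1; acc [bound]=1; ctr [bound]=1; req [bound]=1
uses in reading order: env, val, acc, ctr, req
typing: ✓ — (T3 → T3) → (T2 → T3) → T2 → T1 → T2
ordered ✓ (one use each (env, val, acc, ctr, req); ordered split holds)
linear ✓ (each of env, val, acc, ctr, req used exactly once)
affine ✓ (at most one use each (env, val, acc, ctr, req))
relevant ✓ (at least one use each (env, val, acc, ctr, req))
unrestricted ✓ (simply typable at (T3 → T3) → (T2 → T3) → T2 → T1 → T2; W, C, E all held)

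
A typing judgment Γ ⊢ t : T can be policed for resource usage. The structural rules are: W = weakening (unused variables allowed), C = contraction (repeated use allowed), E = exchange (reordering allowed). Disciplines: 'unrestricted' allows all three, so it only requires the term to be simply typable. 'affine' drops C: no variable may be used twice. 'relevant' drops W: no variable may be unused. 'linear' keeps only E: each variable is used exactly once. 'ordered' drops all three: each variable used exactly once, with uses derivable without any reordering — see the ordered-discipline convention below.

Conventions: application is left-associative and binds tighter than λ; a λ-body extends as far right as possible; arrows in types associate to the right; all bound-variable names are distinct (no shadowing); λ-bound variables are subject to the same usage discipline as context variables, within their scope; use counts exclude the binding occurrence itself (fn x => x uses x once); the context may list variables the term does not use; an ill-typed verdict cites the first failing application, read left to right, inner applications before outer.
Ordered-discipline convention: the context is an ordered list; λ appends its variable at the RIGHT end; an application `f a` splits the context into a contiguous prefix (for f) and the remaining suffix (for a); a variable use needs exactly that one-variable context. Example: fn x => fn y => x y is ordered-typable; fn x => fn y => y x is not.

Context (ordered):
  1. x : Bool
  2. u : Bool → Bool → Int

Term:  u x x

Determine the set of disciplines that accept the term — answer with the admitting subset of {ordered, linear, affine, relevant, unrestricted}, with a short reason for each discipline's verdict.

admitted in: relevant, unrestricted
use counts: x ×2, u ×1
uses in reading order: u, x, x
typing: well-typed — term : Int
ordered: ✗ — x ×2 used more than once (contraction)
linear: ✗ — x ×2 used more than once (contraction)
affine: ✗ — x ×2 used more than once (contraction)
relevant: ✓ — every one of x, u appears
unrestricted: ✓ — type-checks (Int) and nothing is barred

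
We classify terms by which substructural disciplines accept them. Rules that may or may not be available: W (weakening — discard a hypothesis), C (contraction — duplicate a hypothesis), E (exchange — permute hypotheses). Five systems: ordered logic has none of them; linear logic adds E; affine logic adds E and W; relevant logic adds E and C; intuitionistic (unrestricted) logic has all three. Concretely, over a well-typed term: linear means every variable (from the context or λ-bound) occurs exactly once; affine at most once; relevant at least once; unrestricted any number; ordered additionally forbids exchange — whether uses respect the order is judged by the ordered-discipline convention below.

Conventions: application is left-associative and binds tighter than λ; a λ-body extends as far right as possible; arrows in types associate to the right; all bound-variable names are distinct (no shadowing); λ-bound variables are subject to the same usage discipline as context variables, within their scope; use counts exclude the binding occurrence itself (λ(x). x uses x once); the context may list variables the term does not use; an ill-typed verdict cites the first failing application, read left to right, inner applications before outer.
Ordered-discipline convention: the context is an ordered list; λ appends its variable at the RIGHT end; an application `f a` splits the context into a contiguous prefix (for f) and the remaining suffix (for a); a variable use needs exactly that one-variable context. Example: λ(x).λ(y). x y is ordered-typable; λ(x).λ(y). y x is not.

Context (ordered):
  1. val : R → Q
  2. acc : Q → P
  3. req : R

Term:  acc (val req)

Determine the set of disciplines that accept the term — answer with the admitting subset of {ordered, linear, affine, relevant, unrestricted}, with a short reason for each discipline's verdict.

admitted in: linear, affine, relevant, unrestricted
usage: val=1, acc=1, req=1
use order (left to right): acc, val, req
typing: ✓ — P
ordered ✗ (no ordered split (uses run acc, val, req))
linear ✓ (val, acc, req: one use apiece)
affine ✓ (at most one use each (val, acc, req))
relevant ✓ (every one of val, acc, req appears)
unrestricted ✓ (type-checks (P) and nothing is barred)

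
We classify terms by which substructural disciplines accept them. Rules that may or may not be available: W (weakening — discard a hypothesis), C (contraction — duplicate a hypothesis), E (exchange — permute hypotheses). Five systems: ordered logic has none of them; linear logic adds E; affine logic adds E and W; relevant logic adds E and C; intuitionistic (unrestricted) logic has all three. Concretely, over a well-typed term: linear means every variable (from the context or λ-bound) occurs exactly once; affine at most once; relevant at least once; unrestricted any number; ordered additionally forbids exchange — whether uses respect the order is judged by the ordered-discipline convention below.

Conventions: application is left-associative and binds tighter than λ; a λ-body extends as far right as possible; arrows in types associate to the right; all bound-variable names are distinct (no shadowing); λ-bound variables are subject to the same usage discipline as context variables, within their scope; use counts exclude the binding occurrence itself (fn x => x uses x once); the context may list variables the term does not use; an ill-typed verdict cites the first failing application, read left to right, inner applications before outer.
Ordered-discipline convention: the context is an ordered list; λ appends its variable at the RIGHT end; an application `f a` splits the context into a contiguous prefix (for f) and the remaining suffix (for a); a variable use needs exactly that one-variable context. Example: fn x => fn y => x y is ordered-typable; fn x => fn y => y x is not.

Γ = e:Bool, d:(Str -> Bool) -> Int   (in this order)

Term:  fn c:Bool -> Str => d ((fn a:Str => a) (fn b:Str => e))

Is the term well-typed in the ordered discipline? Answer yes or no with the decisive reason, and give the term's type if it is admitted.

no — not simply typable
variable uses: e=1; d=1; c (bound)=0; a (bound)=1; b (bound)=0
left-to-right use order: d, a, e
typing: ill-typed: a function awaiting Str gets Str -> Bool
per-discipline verdicts: ordered ✗ · linear ✗ · affine ✗ · relevant ✗ · unrestricted ✗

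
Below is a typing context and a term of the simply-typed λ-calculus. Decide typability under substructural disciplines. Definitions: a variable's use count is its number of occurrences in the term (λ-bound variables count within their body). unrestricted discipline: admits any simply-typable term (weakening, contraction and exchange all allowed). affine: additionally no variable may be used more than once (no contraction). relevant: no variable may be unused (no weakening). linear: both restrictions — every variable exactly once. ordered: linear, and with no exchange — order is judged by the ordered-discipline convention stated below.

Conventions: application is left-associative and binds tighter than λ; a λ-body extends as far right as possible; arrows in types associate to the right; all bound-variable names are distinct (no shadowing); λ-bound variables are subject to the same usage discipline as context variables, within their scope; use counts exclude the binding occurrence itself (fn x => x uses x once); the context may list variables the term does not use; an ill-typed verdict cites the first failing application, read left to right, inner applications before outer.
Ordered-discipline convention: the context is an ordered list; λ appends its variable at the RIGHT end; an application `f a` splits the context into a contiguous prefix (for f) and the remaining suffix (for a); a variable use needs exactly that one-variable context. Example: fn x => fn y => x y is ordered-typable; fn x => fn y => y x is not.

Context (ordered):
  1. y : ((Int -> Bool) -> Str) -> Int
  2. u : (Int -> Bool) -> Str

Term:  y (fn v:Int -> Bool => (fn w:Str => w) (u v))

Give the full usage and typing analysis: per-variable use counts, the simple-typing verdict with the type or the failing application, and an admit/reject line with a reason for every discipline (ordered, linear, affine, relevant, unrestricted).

use counts: y ×1, u ×1, v [bound] ×1, w [bound] ×1
order of uses: y, w, u, v
typing: well-typed at Int
ordered: ✓, single-use (y, u, v, w), ordered derivation ok
linear: ✓, single use per variable (y, u, v, w)
affine: ✓, no duplicate uses among y, u, v, w
relevant: ✓, y, u, v, w: all used, weakening unneeded
unrestricted: ✓, well-typed at Int; no restrictions here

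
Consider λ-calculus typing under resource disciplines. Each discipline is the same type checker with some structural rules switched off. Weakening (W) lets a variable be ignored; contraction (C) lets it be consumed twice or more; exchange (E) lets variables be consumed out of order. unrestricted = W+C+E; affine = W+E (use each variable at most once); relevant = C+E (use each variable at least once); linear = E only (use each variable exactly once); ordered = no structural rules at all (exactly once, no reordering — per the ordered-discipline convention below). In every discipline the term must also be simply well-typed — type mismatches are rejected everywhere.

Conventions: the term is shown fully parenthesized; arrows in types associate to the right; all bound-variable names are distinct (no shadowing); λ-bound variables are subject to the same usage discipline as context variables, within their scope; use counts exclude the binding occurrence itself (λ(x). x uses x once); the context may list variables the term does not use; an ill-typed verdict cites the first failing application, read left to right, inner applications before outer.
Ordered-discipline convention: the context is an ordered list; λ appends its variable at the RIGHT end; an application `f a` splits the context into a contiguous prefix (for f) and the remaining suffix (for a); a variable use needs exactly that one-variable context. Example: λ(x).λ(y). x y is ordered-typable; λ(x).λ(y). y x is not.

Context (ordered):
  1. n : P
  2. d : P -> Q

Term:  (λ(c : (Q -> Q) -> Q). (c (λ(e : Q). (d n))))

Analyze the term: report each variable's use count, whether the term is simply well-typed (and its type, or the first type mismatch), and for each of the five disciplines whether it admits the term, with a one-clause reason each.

variable uses: n: 1×; d: 1×; c (bound): 1×; e (bound): 0×
uses in reading order: c, d, n
typing: the term checks, with type ((Q -> Q) -> Q) -> Q
ordered: ✗ — e left unused
linear: ✗ — e left unused
affine: ✓ — none of n, d, c, e used more than once
relevant: ✗ — e left unused
unrestricted: ✓ — simply typable at ((Q -> Q) -> Q) -> Q; W, C, E all held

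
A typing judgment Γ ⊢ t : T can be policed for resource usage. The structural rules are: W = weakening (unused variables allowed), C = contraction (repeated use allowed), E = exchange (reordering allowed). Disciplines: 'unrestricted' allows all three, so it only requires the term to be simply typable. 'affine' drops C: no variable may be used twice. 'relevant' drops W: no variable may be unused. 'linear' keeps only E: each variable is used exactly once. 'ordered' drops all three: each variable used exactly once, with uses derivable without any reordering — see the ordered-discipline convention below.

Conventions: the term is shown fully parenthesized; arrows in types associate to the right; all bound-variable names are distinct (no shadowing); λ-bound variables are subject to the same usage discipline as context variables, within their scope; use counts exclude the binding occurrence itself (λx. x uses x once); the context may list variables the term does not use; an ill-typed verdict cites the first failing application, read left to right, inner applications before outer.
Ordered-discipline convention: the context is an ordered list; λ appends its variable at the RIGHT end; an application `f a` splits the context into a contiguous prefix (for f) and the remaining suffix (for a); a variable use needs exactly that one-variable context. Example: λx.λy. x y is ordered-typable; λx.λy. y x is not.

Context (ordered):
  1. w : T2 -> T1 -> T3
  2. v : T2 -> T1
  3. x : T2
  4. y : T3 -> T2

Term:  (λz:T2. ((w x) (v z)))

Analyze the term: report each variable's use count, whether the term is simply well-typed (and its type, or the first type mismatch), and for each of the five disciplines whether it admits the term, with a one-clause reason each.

use counts: w: 1×, v: 1×, x: 1×, y: 0×, z [bound]: 1×
use order (left to right): w, x, v, z
typing: ✓ — T2 -> T3
ordered: ✗ — unused: y — weakening required
linear: ✗ — unused: y — weakening required
affine: ✓ — w, v, x, y, z: no repeats, contraction unneeded
relevant: ✗ — unused: y — weakening required
unrestricted: ✓ — well-typed at T2 -> T3; no restrictions here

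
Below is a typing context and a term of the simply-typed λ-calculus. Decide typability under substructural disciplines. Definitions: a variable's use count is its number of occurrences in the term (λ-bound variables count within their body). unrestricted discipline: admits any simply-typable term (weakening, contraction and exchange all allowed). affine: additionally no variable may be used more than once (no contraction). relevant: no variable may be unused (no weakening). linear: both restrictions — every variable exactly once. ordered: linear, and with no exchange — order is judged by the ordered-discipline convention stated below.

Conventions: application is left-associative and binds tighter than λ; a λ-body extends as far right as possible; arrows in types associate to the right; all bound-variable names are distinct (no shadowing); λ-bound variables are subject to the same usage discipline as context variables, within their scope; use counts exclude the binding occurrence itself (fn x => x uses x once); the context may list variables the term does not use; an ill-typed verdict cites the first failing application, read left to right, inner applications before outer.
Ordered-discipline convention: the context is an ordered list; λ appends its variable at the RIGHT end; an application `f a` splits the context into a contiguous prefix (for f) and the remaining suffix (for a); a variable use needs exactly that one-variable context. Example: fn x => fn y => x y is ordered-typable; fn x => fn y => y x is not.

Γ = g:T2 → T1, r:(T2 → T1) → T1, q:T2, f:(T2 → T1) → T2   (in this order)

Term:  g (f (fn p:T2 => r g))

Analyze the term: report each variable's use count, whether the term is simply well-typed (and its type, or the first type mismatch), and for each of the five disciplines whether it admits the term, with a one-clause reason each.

use counts: g ×2; r ×1; q ×0; f ×1; p (bound) ×0
left-to-right use order: g, f, r, g
typing: well-typed at T1
ordered ✗ (uses contraction: g ×2; unused: q, p — weakening required)
linear ✗ (uses contraction: g ×2; unused: q, p — weakening required)
affine ✗ (uses contraction: g ×2)
relevant ✗ (unused: q, p — weakening required)
unrestricted ✓ (typability at T1 is all that's needed)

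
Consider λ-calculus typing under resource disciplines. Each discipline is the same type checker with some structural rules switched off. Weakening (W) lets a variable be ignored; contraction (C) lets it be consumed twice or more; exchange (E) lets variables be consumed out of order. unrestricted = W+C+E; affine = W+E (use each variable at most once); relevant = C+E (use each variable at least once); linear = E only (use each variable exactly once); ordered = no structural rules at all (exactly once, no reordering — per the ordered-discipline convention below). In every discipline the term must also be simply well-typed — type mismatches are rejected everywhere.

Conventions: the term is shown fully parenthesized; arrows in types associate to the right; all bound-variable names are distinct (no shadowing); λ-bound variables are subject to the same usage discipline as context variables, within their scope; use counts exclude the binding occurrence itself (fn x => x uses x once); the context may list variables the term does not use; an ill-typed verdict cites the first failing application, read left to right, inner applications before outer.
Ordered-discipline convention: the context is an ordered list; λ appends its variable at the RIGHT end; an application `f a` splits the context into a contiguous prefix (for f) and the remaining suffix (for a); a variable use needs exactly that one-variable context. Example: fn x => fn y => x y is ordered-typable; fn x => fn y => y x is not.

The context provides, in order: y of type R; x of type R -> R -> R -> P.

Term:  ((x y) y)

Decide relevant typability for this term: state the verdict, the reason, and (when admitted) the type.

yes — y, x: all used, weakening unneeded; term : R -> P
variable uses: y ×2, x ×1
left-to-right use order: x, y, y
typing: ✓ — R -> P
summary: ordered ✗, linear ✗, affine ✗, relevant ✓, unrestricted ✓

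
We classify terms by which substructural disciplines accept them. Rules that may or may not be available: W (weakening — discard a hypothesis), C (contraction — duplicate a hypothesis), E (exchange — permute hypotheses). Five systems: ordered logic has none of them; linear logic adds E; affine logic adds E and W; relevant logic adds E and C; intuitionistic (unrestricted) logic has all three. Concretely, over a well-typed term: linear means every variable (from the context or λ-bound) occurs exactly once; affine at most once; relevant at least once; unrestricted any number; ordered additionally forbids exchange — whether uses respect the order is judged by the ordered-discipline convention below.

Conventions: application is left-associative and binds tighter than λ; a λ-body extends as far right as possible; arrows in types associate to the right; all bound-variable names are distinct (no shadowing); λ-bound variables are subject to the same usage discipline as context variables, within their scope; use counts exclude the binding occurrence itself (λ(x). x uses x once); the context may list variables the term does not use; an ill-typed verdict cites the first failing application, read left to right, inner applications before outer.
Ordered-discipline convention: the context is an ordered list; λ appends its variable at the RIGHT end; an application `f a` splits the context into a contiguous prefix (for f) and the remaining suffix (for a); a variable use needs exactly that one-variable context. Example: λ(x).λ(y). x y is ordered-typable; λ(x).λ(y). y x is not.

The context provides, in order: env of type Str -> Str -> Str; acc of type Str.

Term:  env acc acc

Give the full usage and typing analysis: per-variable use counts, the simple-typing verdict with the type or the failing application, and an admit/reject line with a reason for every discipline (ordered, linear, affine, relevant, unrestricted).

use counts: env: 1, acc: 2
order of uses: env, acc, acc
typing: the term checks, with type Str
ordered: ✗ — uses contraction: acc ×2
linear: ✗ — uses contraction: acc ×2
affine: ✗ — uses contraction: acc ×2
relevant: ✓ — env, acc: all used, weakening unneeded
unrestricted: ✓ — simply typable at Str; W, C, E all held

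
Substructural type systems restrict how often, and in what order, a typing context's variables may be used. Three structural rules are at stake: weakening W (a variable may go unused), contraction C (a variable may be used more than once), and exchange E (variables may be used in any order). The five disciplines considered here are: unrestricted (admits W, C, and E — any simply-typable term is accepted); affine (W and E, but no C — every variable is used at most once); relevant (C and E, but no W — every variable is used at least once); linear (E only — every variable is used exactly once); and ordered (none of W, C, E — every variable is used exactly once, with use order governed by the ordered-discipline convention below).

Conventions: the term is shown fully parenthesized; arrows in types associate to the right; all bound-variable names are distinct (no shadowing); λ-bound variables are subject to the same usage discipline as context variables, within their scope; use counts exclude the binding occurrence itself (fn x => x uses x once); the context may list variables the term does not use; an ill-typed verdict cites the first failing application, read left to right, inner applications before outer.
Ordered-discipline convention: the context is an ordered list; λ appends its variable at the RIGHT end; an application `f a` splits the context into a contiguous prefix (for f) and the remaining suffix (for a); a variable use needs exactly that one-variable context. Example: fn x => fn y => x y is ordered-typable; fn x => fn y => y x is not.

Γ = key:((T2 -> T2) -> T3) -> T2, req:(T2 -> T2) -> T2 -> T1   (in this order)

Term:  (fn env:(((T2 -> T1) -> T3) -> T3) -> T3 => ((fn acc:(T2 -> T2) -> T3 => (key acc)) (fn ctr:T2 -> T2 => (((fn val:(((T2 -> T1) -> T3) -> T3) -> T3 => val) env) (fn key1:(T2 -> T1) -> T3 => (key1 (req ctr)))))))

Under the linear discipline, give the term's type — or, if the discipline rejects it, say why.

term : ((((T2 -> T1) -> T3) -> T3) -> T3) -> T2
usage: key ×1; req ×1; env (λ-bound) ×1; acc (λ-bound) ×1; ctr (λ-bound) ×1; val (λ-bound) ×1; key1 (λ-bound) ×1
uses in reading order: key, acc, val, env, key1, req, ctr
typing: well-typed at ((((T2 -> T1) -> T3) -> T3) -> T3) -> T2
summary: ordered ✗; linear ✓; affine ✓; relevant ✓; unrestricted ✓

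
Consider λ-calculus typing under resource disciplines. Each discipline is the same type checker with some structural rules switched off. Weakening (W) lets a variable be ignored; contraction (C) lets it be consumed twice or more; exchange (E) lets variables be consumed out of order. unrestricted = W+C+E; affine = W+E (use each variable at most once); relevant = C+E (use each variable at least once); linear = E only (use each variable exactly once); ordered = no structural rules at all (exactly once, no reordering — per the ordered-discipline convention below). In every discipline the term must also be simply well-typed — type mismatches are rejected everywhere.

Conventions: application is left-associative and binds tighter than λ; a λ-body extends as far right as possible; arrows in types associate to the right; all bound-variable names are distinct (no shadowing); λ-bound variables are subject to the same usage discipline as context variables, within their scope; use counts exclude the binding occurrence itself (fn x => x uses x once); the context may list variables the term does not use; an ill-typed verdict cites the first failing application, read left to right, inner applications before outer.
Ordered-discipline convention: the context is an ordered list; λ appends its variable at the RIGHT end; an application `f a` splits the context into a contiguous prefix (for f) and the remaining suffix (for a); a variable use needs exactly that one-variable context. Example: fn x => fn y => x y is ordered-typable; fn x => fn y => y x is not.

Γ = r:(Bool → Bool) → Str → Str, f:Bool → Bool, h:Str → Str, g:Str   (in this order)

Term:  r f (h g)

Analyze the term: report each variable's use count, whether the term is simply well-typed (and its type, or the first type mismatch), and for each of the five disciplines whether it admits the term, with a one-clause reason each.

use counts: r ×1, f ×1, h ×1, g ×1
order of uses: r, f, h, g
typing: ✓ — Str
ordered ✓ (r, f, h, g: once each, no exchange needed)
linear ✓ (exactly-once usage across r, f, h, g)
affine ✓ (no duplicate uses among r, f, h, g)
relevant ✓ (r, f, h, g: all used, weakening unneeded)
unrestricted ✓ (type-checks (Str) and nothing is barred)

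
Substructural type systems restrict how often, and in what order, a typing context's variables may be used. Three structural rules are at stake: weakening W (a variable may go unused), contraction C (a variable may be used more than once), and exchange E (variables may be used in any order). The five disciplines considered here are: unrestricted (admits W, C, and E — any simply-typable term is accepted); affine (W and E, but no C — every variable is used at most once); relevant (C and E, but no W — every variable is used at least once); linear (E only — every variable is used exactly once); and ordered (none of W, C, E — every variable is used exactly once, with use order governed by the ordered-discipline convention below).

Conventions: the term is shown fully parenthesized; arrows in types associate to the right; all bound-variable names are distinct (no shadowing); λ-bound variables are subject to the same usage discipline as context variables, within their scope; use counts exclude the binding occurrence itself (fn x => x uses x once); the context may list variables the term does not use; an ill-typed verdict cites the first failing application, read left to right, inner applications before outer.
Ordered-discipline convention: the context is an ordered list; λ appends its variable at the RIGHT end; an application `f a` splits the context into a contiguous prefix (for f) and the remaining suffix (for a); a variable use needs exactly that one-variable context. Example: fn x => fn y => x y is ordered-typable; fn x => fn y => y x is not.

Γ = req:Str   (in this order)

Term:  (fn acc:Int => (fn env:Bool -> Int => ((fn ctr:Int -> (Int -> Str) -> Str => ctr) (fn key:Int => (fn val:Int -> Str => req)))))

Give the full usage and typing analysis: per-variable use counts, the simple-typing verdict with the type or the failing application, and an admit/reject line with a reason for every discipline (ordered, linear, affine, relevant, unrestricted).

usage: req: 1×, acc (bound): 0×, env (bound): 0×, ctr (bound): 1×, key (bound): 0×, val (bound): 0×
use order (left to right): ctr, req
typing: ✓ — Int -> (Bool -> Int) -> Int -> (Int -> Str) -> Str
ordered ✗ (acc, env, key, val never used (weakening))
linear ✗ (acc, env, key, val never used (weakening))
affine ✓ (no duplicate uses among req, acc, env, ctr, key, val)
relevant ✗ (acc, env, key, val never used (weakening))
unrestricted ✓ (type-checks (Int -> (Bool -> Int) -> Int -> (Int -> Str) -> Str) and nothing is barred)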